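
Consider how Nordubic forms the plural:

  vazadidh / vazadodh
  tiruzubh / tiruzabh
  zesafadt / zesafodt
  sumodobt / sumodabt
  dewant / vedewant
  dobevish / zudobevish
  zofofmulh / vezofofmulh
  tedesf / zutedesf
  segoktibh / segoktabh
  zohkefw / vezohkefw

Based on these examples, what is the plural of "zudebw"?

segoktibh and vazadidh both end in -h yet inflect differently (segoktabh, vazadodh), so the final letter is not what conditions the rule; the second-to-last letter is.
"zudebw" has second-to-last letter 'b'. The stems whose second-to-last letter is 'b' (sumodobt → sumodabt, segoktibh → segoktabh, tiruzubh → tiruzabh) change the last vowel to 'a'.
The other patterns: stems whose second-to-last letter is 'd' change the last vowel to 'o'; stems whose second-to-last letter is 's' add the prefix zu-; stems whose second-to-last letter is 'f', 'l' or 'n' add the prefix ve-.
So zudebw → zudabw.

zudabw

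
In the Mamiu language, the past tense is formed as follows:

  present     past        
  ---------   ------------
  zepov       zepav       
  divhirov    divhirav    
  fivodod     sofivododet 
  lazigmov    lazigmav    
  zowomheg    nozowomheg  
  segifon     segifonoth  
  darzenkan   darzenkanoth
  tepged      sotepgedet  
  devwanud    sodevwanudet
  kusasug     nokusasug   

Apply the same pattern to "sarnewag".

nosarnewag

divhirov and fivodod both have last vowel 'o' yet inflect differently (divhirav, sofivododet), so the last vowel is not what conditions the rule; the final letter is.
"sarnewag" ends in -g. The stems ending in -g (kusasug → nokusasug, zowomheg → nozowomheg) add the prefix no-.
The other patterns: stems ending in -v change the last vowel to 'a'; stems ending in -d add so- … -et around the stem; stems ending in -n add -oth.
So sarnewag → nosarnewag.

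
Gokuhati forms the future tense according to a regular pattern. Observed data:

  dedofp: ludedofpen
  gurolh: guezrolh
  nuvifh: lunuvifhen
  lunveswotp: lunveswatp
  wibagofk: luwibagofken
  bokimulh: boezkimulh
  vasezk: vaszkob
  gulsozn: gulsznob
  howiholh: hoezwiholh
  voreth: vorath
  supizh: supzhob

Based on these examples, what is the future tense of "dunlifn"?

supizh and nuvifh both end in -h yet inflect differently (supzhob, lunuvifhen), so the final letter is not what conditions the rule; the second-to-last letter is.
"dunlifn" has second-to-last letter 'f'. The stems whose second-to-last letter is 'f' (dedofp → ludedofpen, nuvifh → lunuvifhen, wibagofk → luwibagofken) add lu- … -en around the stem.
The other patterns: stems whose second-to-last letter is 'z' delete the last vowel and add -ob; stems whose second-to-last letter is 'l' insert -ez- after the first vowel; stems whose second-to-last letter is 't' change the last vowel to 'a'.
So dunlifn → ludunlifnen.

ludunlifnen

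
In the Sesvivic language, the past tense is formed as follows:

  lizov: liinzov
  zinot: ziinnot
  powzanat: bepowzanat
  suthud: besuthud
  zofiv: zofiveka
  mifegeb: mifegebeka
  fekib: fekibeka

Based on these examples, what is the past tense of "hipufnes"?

hipufneseka

zinot and powzanat both end in -t yet inflect differently (ziinnot, bepowzanat), so the final letter is not what conditions the rule; the last vowel is.
"hipufnes" has last vowel 'e'. The one such stem in the data (mifegeb → mifegebeka) adds -eka, so the same rule applies.
The other patterns: stems whose last vowel is 'o' insert -in- after the first vowel; stems whose last vowel is 'a' or 'u' add the prefix be-.
So hipufnes → hipufneseka.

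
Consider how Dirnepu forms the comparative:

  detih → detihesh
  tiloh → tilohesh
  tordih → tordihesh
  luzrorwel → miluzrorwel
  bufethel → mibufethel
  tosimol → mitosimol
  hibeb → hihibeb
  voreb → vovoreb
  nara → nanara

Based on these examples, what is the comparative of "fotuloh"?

"fotuloh" ends in -h. The stems ending in -h (detih → detihesh, tiloh → tilohesh, tordih → tordihesh) add -esh.
So fotuloh → fotulohesh.

fotulohesh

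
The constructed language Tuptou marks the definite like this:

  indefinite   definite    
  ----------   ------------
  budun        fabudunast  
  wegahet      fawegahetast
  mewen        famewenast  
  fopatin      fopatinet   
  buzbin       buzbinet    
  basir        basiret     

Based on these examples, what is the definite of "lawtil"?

budun and fopatin both end in -n yet inflect differently (fabudunast, fopatinet), so the final letter is not what conditions the rule; the last vowel is.
"lawtil" has last vowel 'i'. The stems whose last vowel is 'i' (fopatin → fopatinet, buzbin → buzbinet, basir → basiret) add -et.
So lawtil → lawtilet.

lawtilet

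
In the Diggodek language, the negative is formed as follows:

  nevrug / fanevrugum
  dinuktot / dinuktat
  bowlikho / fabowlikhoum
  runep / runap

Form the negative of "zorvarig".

fazorvarigum

"zorvarig" ends in -g. The one such stem in the data (nevrug → fanevrugum) adds fa- … -um around the stem, so the same rule applies.
The other pattern: stems ending in -p or -t change the last vowel to 'a'.
So zorvarig → fazorvarigum.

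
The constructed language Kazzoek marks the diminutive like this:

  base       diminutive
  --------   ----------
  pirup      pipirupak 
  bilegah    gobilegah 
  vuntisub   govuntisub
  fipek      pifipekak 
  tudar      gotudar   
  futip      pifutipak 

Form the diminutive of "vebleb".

pirup and vuntisub both have last vowel 'u' yet inflect differently (pipirupak, govuntisub), so the last vowel is not what conditions the rule; the final letter is.
"vebleb" ends in -b. The one such stem in the data (vuntisub → govuntisub) adds the prefix go-, so the same rule applies.
So vebleb → govebleb.

govebleb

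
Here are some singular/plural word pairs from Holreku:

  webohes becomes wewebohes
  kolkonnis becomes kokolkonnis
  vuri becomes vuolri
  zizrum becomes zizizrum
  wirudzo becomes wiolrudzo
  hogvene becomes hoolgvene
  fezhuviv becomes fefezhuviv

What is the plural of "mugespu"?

muolgespu

webohes and hogvene both have last vowel 'e' yet inflect differently (wewebohes, hoolgvene), so the last vowel is not what conditions the rule; whether the stem ends in a vowel or a consonant is.
"mugespu" ends in a vowel. The stems ending in a vowel (wirudzo → wiolrudzo, hogvene → hoolgvene, vuri → vuolri) insert -ol- after the first vowel.
So mugespu → muolgespu.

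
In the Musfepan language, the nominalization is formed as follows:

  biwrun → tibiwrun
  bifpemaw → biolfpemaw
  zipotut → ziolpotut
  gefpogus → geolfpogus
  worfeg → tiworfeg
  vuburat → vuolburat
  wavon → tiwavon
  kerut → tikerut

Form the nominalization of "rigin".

tirigin

"rigin" has 2 vowels. The stems with 2 vowels (wavon → tiwavon, kerut → tikerut, worfeg → tiworfeg) add the prefix ti-.
So rigin → tirigin.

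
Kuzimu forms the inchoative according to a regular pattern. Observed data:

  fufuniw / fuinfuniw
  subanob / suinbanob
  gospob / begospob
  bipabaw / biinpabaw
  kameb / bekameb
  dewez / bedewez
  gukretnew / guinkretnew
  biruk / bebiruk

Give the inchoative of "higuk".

kameb and subanob both end in -b yet inflect differently (bekameb, suinbanob), so the final letter is not what conditions the rule; the number of vowels is.
"higuk" has 2 vowels. The stems with 2 vowels (biruk → bebiruk, kameb → bekameb, gospob → begospob) add the prefix be-.
The other pattern: stems with 3 vowels insert -in- after the first vowel.
So higuk → behiguk.

behiguk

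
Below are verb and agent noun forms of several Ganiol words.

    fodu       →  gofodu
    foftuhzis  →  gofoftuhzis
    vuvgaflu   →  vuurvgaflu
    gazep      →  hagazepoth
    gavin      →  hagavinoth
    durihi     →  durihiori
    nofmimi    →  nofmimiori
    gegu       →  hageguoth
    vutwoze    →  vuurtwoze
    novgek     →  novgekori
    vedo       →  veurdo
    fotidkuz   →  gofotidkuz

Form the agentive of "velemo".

veurlemo

"velemo" begins with v-. The stems beginning with v- (vedo → veurdo, vutwoze → vuurtwoze, vuvgaflu → vuurvgaflu) insert -ur- after the first vowel.
The other patterns: stems beginning with f- add the prefix go-; stems beginning with g- add ha- … -oth around the stem; stems beginning with d- or n- add -ori.
So velemo → veurlemo.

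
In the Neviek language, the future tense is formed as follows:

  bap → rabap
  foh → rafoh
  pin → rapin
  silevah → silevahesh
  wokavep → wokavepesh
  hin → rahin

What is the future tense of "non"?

wokavep and bap both end in -p yet inflect differently (wokavepesh, rabap), so the final letter is not what conditions the rule; the number of vowels is.
"non" has 1 vowel. The stems with 1 vowel (pin → rapin, bap → rabap, foh → rafoh) add the prefix ra-.
So non → ranon.

ranon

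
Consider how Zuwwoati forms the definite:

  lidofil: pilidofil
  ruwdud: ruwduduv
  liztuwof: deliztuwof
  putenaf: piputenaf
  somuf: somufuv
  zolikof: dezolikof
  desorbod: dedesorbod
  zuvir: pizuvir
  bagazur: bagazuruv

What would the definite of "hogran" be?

pihogran

somuf and liztuwof both end in -f yet inflect differently (somufuv, deliztuwof), so the final letter is not what conditions the rule; the last vowel is.
"hogran" has last vowel 'a'. The one such stem in the data (putenaf → piputenaf) adds the prefix pi-, so the same rule applies.
The other patterns: stems whose last vowel is 'u' add -uv; stems whose last vowel is 'o' add the prefix de-.
So hogran → pihogran.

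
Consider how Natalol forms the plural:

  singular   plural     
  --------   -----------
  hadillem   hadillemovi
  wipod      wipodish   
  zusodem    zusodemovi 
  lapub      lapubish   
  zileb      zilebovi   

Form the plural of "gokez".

gokezovi

zileb and lapub both end in -b yet inflect differently (zilebovi, lapubish), so the final letter is not what conditions the rule; the last vowel is.
"gokez" has last vowel 'e'. The stems whose last vowel is 'e' (zusodem → zusodemovi, zileb → zilebovi, hadillem → hadillemovi) add -ovi.
The other pattern: stems whose last vowel is 'o' or 'u' add -ish.
So gokez → gokezovi.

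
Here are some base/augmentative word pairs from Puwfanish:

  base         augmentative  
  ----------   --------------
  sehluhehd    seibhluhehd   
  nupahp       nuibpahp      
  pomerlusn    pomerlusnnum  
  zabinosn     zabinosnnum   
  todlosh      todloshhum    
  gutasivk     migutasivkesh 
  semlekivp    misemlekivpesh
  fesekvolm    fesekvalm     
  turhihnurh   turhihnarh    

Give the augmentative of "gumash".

"gumash" has second-to-last letter 's'. The stems whose second-to-last letter is 's' (pomerlusn → pomerlusnnum, zabinosn → zabinosnnum, todlosh → todloshhum) double the final consonant and add -um.
The other patterns: stems whose second-to-last letter is 'h' insert -ib- after the first vowel; stems whose second-to-last letter is 'v' add mi- … -esh around the stem; stems whose second-to-last letter is 'l' or 'r' change the last vowel to 'a'.
So gumash → gumashhum.

gumashhum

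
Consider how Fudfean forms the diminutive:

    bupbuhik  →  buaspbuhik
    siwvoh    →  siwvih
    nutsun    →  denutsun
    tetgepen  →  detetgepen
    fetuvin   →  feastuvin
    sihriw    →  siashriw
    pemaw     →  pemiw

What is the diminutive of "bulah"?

"bulah" has last vowel 'a'. The one such stem in the data (pemaw → pemiw) changes the last vowel to 'i' (as does siwvoh), so the same rule applies.
So bulah → bulih.

bulih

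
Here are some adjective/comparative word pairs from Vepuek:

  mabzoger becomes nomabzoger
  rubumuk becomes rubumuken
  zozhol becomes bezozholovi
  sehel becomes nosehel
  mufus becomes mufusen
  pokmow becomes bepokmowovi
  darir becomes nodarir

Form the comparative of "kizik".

nokizik

zozhol and sehel both end in -l yet inflect differently (bezozholovi, nosehel), so the final letter is not what conditions the rule; the last vowel is.
"kizik" has last vowel 'i'. The one such stem in the data (darir → nodarir) adds the prefix no-, so the same rule applies.
The other patterns: stems whose last vowel is 'u' add -en; stems whose last vowel is 'o' add be- … -ovi around the stem.
So kizik → nokizik.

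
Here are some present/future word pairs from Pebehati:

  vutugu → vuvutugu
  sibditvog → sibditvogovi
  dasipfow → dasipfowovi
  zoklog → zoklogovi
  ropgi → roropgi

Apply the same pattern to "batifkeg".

sibditvog and vutugu both have 3 vowels yet inflect differently (sibditvogovi, vuvutugu), so the number of vowels is not what conditions the rule; whether the stem ends in a vowel or a consonant is.
"batifkeg" ends in a consonant. The stems ending in a consonant (sibditvog → sibditvogovi, zoklog → zoklogovi, dasipfow → dasipfowovi) add -ovi.
The other pattern: stems ending in a vowel repeat the first consonant+vowel as a prefix.
So batifkeg → batifkegovi.

batifkegovi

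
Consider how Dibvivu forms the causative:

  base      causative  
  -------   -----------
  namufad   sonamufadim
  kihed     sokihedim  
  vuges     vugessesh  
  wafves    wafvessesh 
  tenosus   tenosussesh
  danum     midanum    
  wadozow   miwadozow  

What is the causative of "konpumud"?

"konpumud" ends in -d. The stems ending in -d (namufad → sonamufadim, kihed → sokihedim) add so- … -im around the stem.
The other patterns: stems ending in -s double the final consonant and add -esh; stems ending in -m or -w add the prefix mi-.
So konpumud → sokonpumudim.

sokonpumudim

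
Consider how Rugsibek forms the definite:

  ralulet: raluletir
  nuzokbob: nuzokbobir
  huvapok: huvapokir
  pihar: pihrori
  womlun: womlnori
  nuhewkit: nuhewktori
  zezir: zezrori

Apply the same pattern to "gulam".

gulmori

ralulet and nuhewkit both end in -t yet inflect differently (raluletir, nuhewktori), so the final letter is not what conditions the rule; the last vowel is.
"gulam" has last vowel 'a'. The one such stem in the data (pihar → pihrori) deletes the last vowel and adds -ori (as do womlun, nuhewkit), so the same rule applies.
The other pattern: stems whose last vowel is 'e' or 'o' add -ir.
So gulam → gulmori.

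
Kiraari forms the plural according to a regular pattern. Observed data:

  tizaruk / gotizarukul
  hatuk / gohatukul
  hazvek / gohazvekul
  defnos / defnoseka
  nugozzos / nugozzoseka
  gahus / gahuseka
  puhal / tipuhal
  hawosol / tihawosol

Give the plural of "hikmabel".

tizaruk and gahus both have last vowel 'u' yet inflect differently (gotizarukul, gahuseka), so the last vowel is not what conditions the rule; the final letter is.
"hikmabel" ends in -l. The stems ending in -l (puhal → tipuhal, hawosol → tihawosol) add the prefix ti-.
So hikmabel → tihikmabel.

tihikmabel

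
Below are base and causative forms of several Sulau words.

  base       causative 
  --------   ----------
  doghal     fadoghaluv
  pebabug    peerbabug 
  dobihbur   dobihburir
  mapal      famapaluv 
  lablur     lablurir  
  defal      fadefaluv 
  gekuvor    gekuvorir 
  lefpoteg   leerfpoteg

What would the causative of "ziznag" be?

pebabug and dobihbur both have last vowel 'u' yet inflect differently (peerbabug, dobihburir), so the last vowel is not what conditions the rule; the final letter is.
"ziznag" ends in -g. The stems ending in -g (lefpoteg → leerfpoteg, pebabug → peerbabug) insert -er- after the first vowel.
The other patterns: stems ending in -r add -ir; stems ending in -l add fa- … -uv around the stem.
So ziznag → zierznag.

zierznag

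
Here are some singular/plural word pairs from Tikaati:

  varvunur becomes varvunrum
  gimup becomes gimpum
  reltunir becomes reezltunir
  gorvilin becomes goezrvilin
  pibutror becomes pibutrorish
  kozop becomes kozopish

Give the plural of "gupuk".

"gupuk" has last vowel 'u'. The stems whose last vowel is 'u' (varvunur → varvunrum, gimup → gimpum) delete the last vowel and add -um.
The other patterns: stems whose last vowel is 'i' insert -ez- after the first vowel; stems whose last vowel is 'o' add -ish.
So gupuk → gupkum.

gupkum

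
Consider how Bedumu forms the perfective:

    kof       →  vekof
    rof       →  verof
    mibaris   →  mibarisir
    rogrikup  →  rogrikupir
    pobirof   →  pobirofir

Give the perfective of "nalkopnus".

"nalkopnus" has 3 vowels. The stems with 3 vowels (rogrikup → rogrikupir, mibaris → mibarisir, pobirof → pobirofir) add -ir.
The other pattern: stems with 1 vowel add the prefix ve-.
So nalkopnus → nalkopnusir.

nalkopnusir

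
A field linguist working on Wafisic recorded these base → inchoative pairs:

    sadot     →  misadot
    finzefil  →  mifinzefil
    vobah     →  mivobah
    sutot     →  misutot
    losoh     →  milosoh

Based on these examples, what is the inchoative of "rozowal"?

mirozowal

Every pair shown (sadot → misadot, finzefil → mifinzefil, vobah → mivobah, …) follows the same rule: add the prefix mi-.
So rozowal → mirozowal.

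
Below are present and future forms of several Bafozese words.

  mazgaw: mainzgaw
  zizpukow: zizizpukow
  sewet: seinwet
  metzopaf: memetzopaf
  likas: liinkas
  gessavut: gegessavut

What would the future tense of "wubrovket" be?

"wubrovket" has 3 vowels. The stems with 3 vowels (gessavut → gegessavut, zizpukow → zizizpukow, metzopaf → memetzopaf) repeat the first consonant+vowel as a prefix.
The other pattern: stems with 2 vowels insert -in- after the first vowel.
So wubrovket → wuwubrovket.

wuwubrovket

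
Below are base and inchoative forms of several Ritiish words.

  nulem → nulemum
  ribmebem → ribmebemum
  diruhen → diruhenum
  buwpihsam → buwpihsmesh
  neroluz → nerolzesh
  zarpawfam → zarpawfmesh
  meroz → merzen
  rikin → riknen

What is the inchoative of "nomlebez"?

"nomlebez" has last vowel 'e'. The stems whose last vowel is 'e' (nulem → nulemum, ribmebem → ribmebemum, diruhen → diruhenum) add -um.
So nomlebez → nomlebezum.

nomlebezum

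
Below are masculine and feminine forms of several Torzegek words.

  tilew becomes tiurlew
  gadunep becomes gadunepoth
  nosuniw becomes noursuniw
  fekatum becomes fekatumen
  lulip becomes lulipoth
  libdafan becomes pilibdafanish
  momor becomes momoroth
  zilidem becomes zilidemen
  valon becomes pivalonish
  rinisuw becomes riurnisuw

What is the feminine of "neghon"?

pineghonish

zilidem and tilew both have last vowel 'e' yet inflect differently (zilidemen, tiurlew), so the last vowel is not what conditions the rule; the final letter is.
"neghon" ends in -n. The stems ending in -n (libdafan → pilibdafanish, valon → pivalonish) add pi- … -ish around the stem.
The other patterns: stems ending in -m add -en; stems ending in -w insert -ur- after the first vowel; stems ending in -p or -r add -oth.
So neghon → pineghonish.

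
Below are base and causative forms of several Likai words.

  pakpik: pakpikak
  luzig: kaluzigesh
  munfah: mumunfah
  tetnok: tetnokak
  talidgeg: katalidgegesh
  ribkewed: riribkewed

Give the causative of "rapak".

luzig and pakpik both have last vowel 'i' yet inflect differently (kaluzigesh, pakpikak), so the last vowel is not what conditions the rule; the final letter is.
"rapak" ends in -k. The stems ending in -k (tetnok → tetnokak, pakpik → pakpikak) add -ak.
So rapak → rapakak.

rapakak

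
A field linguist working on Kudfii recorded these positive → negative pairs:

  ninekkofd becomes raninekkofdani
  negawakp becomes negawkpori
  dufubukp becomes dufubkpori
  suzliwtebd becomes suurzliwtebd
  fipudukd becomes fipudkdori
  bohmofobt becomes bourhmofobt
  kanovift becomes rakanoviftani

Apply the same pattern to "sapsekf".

"sapsekf" has second-to-last letter 'k'. The stems whose second-to-last letter is 'k' (dufubukp → dufubkpori, fipudukd → fipudkdori, negawakp → negawkpori) delete the last vowel and add -ori.
So sapsekf → sapskfori.

sapskfori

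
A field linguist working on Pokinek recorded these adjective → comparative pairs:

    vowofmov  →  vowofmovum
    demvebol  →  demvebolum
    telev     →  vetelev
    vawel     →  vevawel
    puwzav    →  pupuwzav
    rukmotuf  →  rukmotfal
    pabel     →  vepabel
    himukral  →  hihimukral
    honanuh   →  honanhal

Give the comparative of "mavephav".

telev and vowofmov both end in -v yet inflect differently (vetelev, vowofmovum), so the final letter is not what conditions the rule; the last vowel is.
"mavephav" has last vowel 'a'. The stems whose last vowel is 'a' (himukral → hihimukral, puwzav → pupuwzav) repeat the first consonant+vowel as a prefix.
So mavephav → mamavephav.

mamavephav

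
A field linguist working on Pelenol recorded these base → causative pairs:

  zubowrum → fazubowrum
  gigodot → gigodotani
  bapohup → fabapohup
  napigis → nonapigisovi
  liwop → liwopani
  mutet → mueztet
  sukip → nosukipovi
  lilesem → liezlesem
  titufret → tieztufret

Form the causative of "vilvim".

liwop and bapohup both end in -p yet inflect differently (liwopani, fabapohup), so the final letter is not what conditions the rule; the last vowel is.
"vilvim" has last vowel 'i'. The stems whose last vowel is 'i' (sukip → nosukipovi, napigis → nonapigisovi) add no- … -ovi around the stem.
So vilvim → novilvimovi.

novilvimovi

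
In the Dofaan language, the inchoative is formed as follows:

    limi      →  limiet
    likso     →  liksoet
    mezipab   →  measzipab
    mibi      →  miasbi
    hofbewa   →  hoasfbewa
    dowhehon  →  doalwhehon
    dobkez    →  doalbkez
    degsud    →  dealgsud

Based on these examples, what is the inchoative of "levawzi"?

levawziet

limi and mibi both end in -i yet inflect differently (limiet, miasbi), so the final letter is not what conditions the rule; the first letter is.
"levawzi" begins with l-. The stems beginning with l- (limi → limiet, likso → liksoet) add -et.
The other patterns: stems beginning with h- or m- insert -as- after the first vowel; stems beginning with d- insert -al- after the first vowel.
So levawzi → levawziet.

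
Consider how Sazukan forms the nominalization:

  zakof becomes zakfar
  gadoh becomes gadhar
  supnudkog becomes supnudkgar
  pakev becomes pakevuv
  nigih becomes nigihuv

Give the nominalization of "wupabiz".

gadoh and nigih both end in -h yet inflect differently (gadhar, nigihuv), so the final letter is not what conditions the rule; the last vowel is.
"wupabiz" has last vowel 'i'. The one such stem in the data (nigih → nigihuv) adds -uv, so the same rule applies.
The other pattern: stems whose last vowel is 'o' delete the last vowel and add -ar.
So wupabiz → wupabizuv.

wupabizuv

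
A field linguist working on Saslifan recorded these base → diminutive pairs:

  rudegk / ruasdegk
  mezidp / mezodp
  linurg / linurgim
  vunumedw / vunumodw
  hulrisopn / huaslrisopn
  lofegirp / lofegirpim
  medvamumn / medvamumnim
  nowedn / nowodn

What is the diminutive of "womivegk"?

medvamumn and nowedn both end in -n yet inflect differently (medvamumnim, nowodn), so the final letter is not what conditions the rule; the second-to-last letter is.
"womivegk" has second-to-last letter 'g'. The one such stem in the data (rudegk → ruasdegk) inserts -as- after the first vowel (as does hulrisopn), so the same rule applies.
The other patterns: stems whose second-to-last letter is 'm' or 'r' add -im; stems whose second-to-last letter is 'd' change the last vowel to 'o'.
So womivegk → woasmivegk.

woasmivegk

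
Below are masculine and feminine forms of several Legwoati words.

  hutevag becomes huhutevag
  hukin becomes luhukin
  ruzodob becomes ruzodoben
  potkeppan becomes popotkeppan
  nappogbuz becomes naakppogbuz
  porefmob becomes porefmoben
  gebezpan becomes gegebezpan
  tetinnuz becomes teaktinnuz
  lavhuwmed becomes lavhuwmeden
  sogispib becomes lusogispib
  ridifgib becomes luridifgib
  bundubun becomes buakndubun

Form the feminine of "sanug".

hukin and gebezpan both end in -n yet inflect differently (luhukin, gegebezpan), so the final letter is not what conditions the rule; the last vowel is.
"sanug" has last vowel 'u'. The stems whose last vowel is 'u' (nappogbuz → naakppogbuz, tetinnuz → teaktinnuz, bundubun → buakndubun) insert -ak- after the first vowel.
So sanug → saaknug.

saaknug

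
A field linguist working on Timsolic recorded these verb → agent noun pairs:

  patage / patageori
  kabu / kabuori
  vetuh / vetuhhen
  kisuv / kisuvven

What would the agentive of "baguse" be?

baguseori

"baguse" ends in a vowel. The stems ending in a vowel (patage → patageori, kabu → kabuori) add -ori.
The other pattern: stems ending in a consonant double the final consonant and add -en.
So baguse → baguseori.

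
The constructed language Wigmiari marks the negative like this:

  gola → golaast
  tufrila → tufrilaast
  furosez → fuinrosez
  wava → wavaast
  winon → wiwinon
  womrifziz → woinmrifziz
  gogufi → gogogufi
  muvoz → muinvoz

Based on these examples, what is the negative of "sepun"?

sesepun

womrifziz and gogufi both have last vowel 'i' yet inflect differently (woinmrifziz, gogogufi), so the last vowel is not what conditions the rule; the final letter is.
"sepun" ends in -n. The one such stem in the data (winon → wiwinon) repeats the first consonant+vowel as a prefix (as does gogufi), so the same rule applies.
So sepun → sesepun.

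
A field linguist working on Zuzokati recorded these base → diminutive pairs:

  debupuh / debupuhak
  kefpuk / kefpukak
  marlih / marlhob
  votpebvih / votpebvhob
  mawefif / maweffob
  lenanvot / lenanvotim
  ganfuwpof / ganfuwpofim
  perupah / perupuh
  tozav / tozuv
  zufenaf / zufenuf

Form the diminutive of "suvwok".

suvwokim

"suvwok" has last vowel 'o'. The stems whose last vowel is 'o' (lenanvot → lenanvotim, ganfuwpof → ganfuwpofim) add -im.
The other patterns: stems whose last vowel is 'u' add -ak; stems whose last vowel is 'i' delete the last vowel and add -ob; stems whose last vowel is 'a' change the last vowel to 'u'.
So suvwok → suvwokim.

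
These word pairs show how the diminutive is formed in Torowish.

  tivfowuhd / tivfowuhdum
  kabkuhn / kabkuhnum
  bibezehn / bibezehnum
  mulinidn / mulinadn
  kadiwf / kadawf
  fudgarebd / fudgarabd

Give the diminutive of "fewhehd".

fewhehdum

kabkuhn and mulinidn both end in -n yet inflect differently (kabkuhnum, mulinadn), so the final letter is not what conditions the rule; the second-to-last letter is.
"fewhehd" has second-to-last letter 'h'. The stems whose second-to-last letter is 'h' (tivfowuhd → tivfowuhdum, kabkuhn → kabkuhnum, bibezehn → bibezehnum) add -um.
The other pattern: stems whose second-to-last letter is 'b', 'd' or 'w' change the last vowel to 'a'.
So fewhehd → fewhehdum.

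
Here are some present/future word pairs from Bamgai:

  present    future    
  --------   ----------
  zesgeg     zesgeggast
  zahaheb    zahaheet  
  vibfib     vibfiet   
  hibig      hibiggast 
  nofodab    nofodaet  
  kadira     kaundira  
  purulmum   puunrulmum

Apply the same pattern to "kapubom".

kaunpubom

zesgeg and zahaheb both have last vowel 'e' yet inflect differently (zesgeggast, zahaheet), so the last vowel is not what conditions the rule; the final letter is.
"kapubom" ends in -m. The one such stem in the data (purulmum → puunrulmum) inserts -un- after the first vowel (as does kadira), so the same rule applies.
So kapubom → kaunpubom.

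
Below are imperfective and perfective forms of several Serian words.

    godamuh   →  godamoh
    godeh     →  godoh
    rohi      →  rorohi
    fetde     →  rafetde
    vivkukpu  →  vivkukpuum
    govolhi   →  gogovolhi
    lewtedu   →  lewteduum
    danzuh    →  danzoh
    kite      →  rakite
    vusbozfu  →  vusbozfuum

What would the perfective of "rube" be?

"rube" ends in -e. The stems ending in -e (kite → rakite, fetde → rafetde) add the prefix ra-.
The other patterns: stems ending in -h change the last vowel to 'o'; stems ending in -u add -um; stems ending in -i repeat the first consonant+vowel as a prefix.
So rube → rarube.

rarube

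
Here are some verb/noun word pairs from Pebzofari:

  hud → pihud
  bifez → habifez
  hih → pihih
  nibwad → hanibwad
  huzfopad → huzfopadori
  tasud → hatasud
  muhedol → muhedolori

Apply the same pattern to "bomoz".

habomoz

hud and nibwad both end in -d yet inflect differently (pihud, hanibwad), so the final letter is not what conditions the rule; the number of vowels is.
"bomoz" has 2 vowels. The stems with 2 vowels (nibwad → hanibwad, tasud → hatasud, bifez → habifez) add the prefix ha-.
The other patterns: stems with 1 vowel add the prefix pi-; stems with 3 vowels add -ori.
So bomoz → habomoz.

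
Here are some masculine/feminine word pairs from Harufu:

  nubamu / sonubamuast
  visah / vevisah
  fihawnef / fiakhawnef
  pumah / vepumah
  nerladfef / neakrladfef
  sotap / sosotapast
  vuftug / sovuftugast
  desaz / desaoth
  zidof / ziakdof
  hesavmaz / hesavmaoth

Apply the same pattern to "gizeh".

pumah and desaz both have last vowel 'a' yet inflect differently (vepumah, desaoth), so the last vowel is not what conditions the rule; the final letter is.
"gizeh" ends in -h. The stems ending in -h (pumah → vepumah, visah → vevisah) add the prefix ve-.
So gizeh → vegizeh.

vegizeh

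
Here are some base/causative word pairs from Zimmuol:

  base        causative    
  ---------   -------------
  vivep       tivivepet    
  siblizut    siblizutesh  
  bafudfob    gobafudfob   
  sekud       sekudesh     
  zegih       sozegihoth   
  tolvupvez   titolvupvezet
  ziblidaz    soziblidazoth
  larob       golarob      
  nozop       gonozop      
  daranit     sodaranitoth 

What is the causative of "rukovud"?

rukovudesh

"rukovud" has last vowel 'u'. The stems whose last vowel is 'u' (sekud → sekudesh, siblizut → siblizutesh) add -esh.
So rukovud → rukovudesh.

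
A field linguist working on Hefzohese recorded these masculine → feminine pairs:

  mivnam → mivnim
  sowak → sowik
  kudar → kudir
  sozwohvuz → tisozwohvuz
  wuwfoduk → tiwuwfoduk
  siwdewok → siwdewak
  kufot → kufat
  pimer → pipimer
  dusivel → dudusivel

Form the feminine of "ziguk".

"ziguk" has last vowel 'u'. The stems whose last vowel is 'u' (sozwohvuz → tisozwohvuz, wuwfoduk → tiwuwfoduk) add the prefix ti-.
So ziguk → tiziguk.

tiziguk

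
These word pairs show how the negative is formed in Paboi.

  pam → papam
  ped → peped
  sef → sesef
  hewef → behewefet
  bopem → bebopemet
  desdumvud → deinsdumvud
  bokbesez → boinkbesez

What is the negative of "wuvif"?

sef and hewef both end in -f yet inflect differently (sesef, behewefet), so the final letter is not what conditions the rule; the number of vowels is.
"wuvif" has 2 vowels. The stems with 2 vowels (hewef → behewefet, bopem → bebopemet) add be- … -et around the stem.
The other patterns: stems with 1 vowel repeat the first consonant+vowel as a prefix; stems with 3 vowels insert -in- after the first vowel.
So wuvif → bewuvifet.

bewuvifet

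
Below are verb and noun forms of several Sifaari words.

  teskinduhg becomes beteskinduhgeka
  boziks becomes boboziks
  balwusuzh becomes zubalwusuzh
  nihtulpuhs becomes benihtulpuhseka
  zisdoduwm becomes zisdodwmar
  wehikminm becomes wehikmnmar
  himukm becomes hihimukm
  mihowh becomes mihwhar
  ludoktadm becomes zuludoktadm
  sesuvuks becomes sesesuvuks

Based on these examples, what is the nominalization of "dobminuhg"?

bedobminuhgeka

"dobminuhg" has second-to-last letter 'h'. The stems whose second-to-last letter is 'h' (teskinduhg → beteskinduhgeka, nihtulpuhs → benihtulpuhseka) add be- … -eka around the stem.
The other patterns: stems whose second-to-last letter is 'k' repeat the first consonant+vowel as a prefix; stems whose second-to-last letter is 'd' or 'z' add the prefix zu-; stems whose second-to-last letter is 'n' or 'w' delete the last vowel and add -ar.
So dobminuhg → bedobminuhgeka.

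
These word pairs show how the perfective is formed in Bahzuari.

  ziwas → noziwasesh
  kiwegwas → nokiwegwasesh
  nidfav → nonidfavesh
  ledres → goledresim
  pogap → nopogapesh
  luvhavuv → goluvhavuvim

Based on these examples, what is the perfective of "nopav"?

nidfav and luvhavuv both end in -v yet inflect differently (nonidfavesh, goluvhavuvim), so the final letter is not what conditions the rule; the last vowel is.
"nopav" has last vowel 'a'. The stems whose last vowel is 'a' (pogap → nopogapesh, kiwegwas → nokiwegwasesh, ziwas → noziwasesh) add no- … -esh around the stem.
So nopav → nonopavesh.

nonopavesh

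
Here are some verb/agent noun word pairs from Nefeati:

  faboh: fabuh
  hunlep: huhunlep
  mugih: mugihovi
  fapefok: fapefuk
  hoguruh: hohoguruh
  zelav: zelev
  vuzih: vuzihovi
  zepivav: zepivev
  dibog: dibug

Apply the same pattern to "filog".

filug

vuzih and hoguruh both end in -h yet inflect differently (vuzihovi, hohoguruh), so the final letter is not what conditions the rule; the last vowel is.
"filog" has last vowel 'o'. The stems whose last vowel is 'o' (faboh → fabuh, dibog → dibug, fapefok → fapefuk) change the last vowel to 'u'.
The other patterns: stems whose last vowel is 'i' add -ovi; stems whose last vowel is 'e' or 'u' repeat the first consonant+vowel as a prefix; stems whose last vowel is 'a' change the last vowel to 'e'.
So filog → filug.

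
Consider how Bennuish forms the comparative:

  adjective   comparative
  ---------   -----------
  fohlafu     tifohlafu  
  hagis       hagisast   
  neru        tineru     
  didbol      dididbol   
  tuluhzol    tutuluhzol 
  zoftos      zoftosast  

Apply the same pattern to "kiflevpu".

tikiflevpu

tuluhzol and zoftos both have last vowel 'o' yet inflect differently (tutuluhzol, zoftosast), so the last vowel is not what conditions the rule; the final letter is.
"kiflevpu" ends in -u. The stems ending in -u (fohlafu → tifohlafu, neru → tineru) add the prefix ti-.
The other patterns: stems ending in -l repeat the first consonant+vowel as a prefix; stems ending in -s add -ast.
So kiflevpu → tikiflevpu.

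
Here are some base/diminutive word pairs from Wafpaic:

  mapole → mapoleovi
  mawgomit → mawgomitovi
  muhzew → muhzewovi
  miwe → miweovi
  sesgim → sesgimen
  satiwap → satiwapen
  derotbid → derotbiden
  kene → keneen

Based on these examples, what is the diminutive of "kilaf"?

mapole and kene both end in -e yet inflect differently (mapoleovi, keneen), so the final letter is not what conditions the rule; the first letter is.
"kilaf" begins with k-. The one such stem in the data (kene → keneen) adds -en, so the same rule applies.
So kilaf → kilafen.

kilafen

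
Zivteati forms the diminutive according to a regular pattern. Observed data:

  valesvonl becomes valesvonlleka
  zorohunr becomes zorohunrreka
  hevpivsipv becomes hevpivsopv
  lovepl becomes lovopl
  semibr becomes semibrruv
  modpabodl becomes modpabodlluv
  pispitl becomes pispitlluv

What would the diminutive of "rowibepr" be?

valesvonl and lovepl both end in -l yet inflect differently (valesvonlleka, lovopl), so the final letter is not what conditions the rule; the second-to-last letter is.
"rowibepr" has second-to-last letter 'p'. The stems whose second-to-last letter is 'p' (hevpivsipv → hevpivsopv, lovepl → lovopl) change the last vowel to 'o'.
The other patterns: stems whose second-to-last letter is 'n' double the final consonant and add -eka; stems whose second-to-last letter is 'b', 'd' or 't' double the final consonant and add -uv.
So rowibepr → rowibopr.

rowibopr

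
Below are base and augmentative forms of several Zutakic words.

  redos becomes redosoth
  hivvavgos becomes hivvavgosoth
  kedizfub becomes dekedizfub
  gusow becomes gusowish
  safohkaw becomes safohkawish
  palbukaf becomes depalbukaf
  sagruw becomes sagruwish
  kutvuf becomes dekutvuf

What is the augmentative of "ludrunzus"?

palbukaf and safohkaw both have last vowel 'a' yet inflect differently (depalbukaf, safohkawish), so the last vowel is not what conditions the rule; the final letter is.
"ludrunzus" ends in -s. The stems ending in -s (hivvavgos → hivvavgosoth, redos → redosoth) add -oth.
The other patterns: stems ending in -b or -f add the prefix de-; stems ending in -w add -ish.
So ludrunzus → ludrunzusoth.

ludrunzusoth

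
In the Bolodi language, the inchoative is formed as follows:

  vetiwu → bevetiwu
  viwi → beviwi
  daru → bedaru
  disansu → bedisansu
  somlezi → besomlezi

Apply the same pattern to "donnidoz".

Every pair shown (vetiwu → bevetiwu, viwi → beviwi, daru → bedaru, …) follows the same rule: add the prefix be-.
So donnidoz → bedonnidoz.

bedonnidoz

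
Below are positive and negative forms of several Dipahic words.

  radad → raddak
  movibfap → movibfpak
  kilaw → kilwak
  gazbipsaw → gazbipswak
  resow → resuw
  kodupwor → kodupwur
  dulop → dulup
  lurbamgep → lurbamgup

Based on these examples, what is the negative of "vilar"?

kilaw and resow both end in -w yet inflect differently (kilwak, resuw), so the final letter is not what conditions the rule; the last vowel is.
"vilar" has last vowel 'a'. The stems whose last vowel is 'a' (radad → raddak, movibfap → movibfpak, kilaw → kilwak) delete the last vowel and add -ak.
So vilar → vilrak.

vilrak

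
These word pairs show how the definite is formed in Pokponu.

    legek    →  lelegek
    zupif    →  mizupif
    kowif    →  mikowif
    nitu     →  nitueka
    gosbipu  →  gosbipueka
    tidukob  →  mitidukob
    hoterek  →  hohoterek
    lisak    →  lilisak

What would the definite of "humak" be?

huhumak

"humak" ends in -k. The stems ending in -k (hoterek → hohoterek, lisak → lilisak, legek → lelegek) repeat the first consonant+vowel as a prefix.
So humak → huhumak.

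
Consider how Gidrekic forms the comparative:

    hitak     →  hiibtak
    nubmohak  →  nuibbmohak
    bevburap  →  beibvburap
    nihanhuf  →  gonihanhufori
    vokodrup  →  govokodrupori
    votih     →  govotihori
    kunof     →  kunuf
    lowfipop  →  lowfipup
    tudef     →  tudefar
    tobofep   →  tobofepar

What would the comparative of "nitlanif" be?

"nitlanif" has last vowel 'i'. The one such stem in the data (votih → govotihori) adds go- … -ori around the stem, so the same rule applies.
So nitlanif → gonitlanifori.

gonitlanifori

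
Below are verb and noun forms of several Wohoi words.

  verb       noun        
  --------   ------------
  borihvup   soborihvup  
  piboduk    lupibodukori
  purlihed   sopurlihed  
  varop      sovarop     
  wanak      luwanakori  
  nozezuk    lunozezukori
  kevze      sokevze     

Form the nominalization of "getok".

"getok" ends in -k. The stems ending in -k (wanak → luwanakori, piboduk → lupibodukori, nozezuk → lunozezukori) add lu- … -ori around the stem.
The other pattern: stems ending in -d, -e or -p add the prefix so-.
So getok → lugetokori.

lugetokori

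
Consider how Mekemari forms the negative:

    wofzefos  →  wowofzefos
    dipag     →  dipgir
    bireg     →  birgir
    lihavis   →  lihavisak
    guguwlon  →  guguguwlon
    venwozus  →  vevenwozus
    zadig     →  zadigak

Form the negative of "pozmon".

bireg and zadig both end in -g yet inflect differently (birgir, zadigak), so the final letter is not what conditions the rule; the last vowel is.
"pozmon" has last vowel 'o'. The stems whose last vowel is 'o' (wofzefos → wowofzefos, guguwlon → guguguwlon) repeat the first consonant+vowel as a prefix.
So pozmon → popozmon.

popozmon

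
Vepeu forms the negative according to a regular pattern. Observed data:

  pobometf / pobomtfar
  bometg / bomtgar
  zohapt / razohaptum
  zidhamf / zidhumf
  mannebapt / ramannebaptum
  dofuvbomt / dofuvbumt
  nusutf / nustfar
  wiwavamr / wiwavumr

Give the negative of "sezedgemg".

dofuvbomt and zohapt both end in -t yet inflect differently (dofuvbumt, razohaptum), so the final letter is not what conditions the rule; the second-to-last letter is.
"sezedgemg" has second-to-last letter 'm'. The stems whose second-to-last letter is 'm' (dofuvbomt → dofuvbumt, zidhamf → zidhumf, wiwavamr → wiwavumr) change the last vowel to 'u'.
So sezedgemg → sezedgumg.

sezedgumg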